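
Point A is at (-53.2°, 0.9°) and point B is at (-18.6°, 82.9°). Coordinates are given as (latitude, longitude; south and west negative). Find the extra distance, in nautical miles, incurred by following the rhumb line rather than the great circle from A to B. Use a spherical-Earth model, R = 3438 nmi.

Great circle: cos σ = sin φ₁ sin φ₂ + cos φ₁ cos φ₂ cos Δλ,  σ = 1.2298 rad → d_gc = 4228.1 nmi
Rhumb line: Δψ = +0.7702, q = Δφ/Δψ = 0.7841, d_rh = R√(Δφ²+q²Δλ²) = 4381.2 nmi
Excess = 4381.2 − 4228.1 = 153.1 ≈ 153 nmi

153 nmi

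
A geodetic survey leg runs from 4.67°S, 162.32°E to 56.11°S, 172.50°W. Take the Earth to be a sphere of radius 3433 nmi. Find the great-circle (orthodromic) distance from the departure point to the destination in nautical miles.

3308 nmi

cos σ = sin φ₁ sin φ₂ + cos φ₁ cos φ₂ cos Δλ
      = sin(-4.67°)sin(-56.11°) + cos(-4.67°)cos(-56.11°)cos(25.18°) = 0.5705
σ = 55.213° → d = Rσ = 3433·0.96365 = 3308 nmi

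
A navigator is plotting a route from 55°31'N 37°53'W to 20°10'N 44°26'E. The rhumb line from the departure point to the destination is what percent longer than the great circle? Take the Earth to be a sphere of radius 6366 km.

4.0%

Great circle: σ = 1.2076 rad → d_gc = Rσ = 7687.8 km
Rhumb: Δφ = -0.6170, Δλ = +1.4367, Δψ = -0.8106, q = Δφ/Δψ = 0.7611 → d_rh = R√(Δφ²+q²Δλ²) = 7993.0 km
Excess = (7993.0 − 7687.8) / 7687.8 = 305.2 / 7687.8 = 3.97% ≈ 4.0%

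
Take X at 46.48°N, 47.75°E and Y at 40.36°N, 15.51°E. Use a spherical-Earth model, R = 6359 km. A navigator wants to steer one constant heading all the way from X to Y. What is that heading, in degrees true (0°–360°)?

Δψ = ln[tan(π/4+φ₂/2)/tan(π/4+φ₁/2)] = -0.1473
Δλ = -0.5627 rad (taken the short way round)
course = atan2(Δλ, Δψ) = 255.33°

255.3°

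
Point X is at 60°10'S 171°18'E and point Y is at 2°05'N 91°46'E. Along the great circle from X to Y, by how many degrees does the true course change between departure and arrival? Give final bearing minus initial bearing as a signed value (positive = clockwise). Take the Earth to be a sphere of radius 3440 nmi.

Initial bearing θ₁ = atan2(sin Δλ cos φ₂, cos φ₁ sin φ₂ − sin φ₁ cos φ₂ cos Δλ) = 280.13°
Final bearing θ₂ = (initial bearing from the destination back to the start) + 180° = 330.66°
Δθ = θ₂ − θ₁ = +50.5°

+50.5°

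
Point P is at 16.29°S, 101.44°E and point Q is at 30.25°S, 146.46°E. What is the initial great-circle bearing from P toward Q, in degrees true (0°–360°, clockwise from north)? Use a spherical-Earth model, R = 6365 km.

θ = atan2( sin Δλ·cos φ₂ ,  cos φ₁ sin φ₂ − sin φ₁ cos φ₂ cos Δλ )
  = atan2(+0.6110, -0.3123) = 117.07°

117.1°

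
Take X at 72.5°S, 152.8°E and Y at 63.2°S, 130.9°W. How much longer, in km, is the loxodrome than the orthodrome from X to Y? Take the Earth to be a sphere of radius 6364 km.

210 km

Great circle: cos σ = sin φ₁ sin φ₂ + cos φ₁ cos φ₂ cos Δλ,  σ = 0.4878 rad → d_gc = 3104.1 km
Rhumb line: Δψ = +0.4369, q = Δφ/Δψ = 0.3716, d_rh = R√(Δφ²+q²Δλ²) = 3314.0 km
Excess = 3314.0 − 3104.1 = 209.9 ≈ 210 km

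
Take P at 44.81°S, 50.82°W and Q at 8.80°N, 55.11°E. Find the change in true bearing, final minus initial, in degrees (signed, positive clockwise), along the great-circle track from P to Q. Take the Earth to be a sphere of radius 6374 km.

Initial bearing θ₁ = atan2(sin Δλ cos φ₂, cos φ₁ sin φ₂ − sin φ₁ cos φ₂ cos Δλ) = 94.97°
Final bearing θ₂ = (initial bearing from the destination back to the start) + 180° = 45.66°
Δθ = θ₂ − θ₁ = -49.3°

-49.3°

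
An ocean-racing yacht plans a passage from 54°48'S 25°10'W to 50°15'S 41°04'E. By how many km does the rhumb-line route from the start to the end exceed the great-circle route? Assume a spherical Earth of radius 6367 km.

Great circle: cos σ = sin φ₁ sin φ₂ + cos φ₁ cos φ₂ cos Δλ,  σ = 0.6812 rad → d_gc = 4337.3 km
Rhumb line: Δψ = +0.1307, q = Δφ/Δψ = 0.6077, d_rh = R√(Δφ²+q²Δλ²) = 4501.4 km
Excess = 4501.4 − 4337.3 = 164.1 ≈ 164 km

164 km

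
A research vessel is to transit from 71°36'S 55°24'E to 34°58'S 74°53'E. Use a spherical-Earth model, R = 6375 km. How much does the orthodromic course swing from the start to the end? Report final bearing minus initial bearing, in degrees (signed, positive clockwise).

-16.5°

Initial bearing θ₁ = atan2(sin Δλ cos φ₂, cos φ₁ sin φ₂ − sin φ₁ cos φ₂ cos Δλ) = 26.34°
Final bearing θ₂ = (initial bearing from the destination back to the start) + 180° = 9.84°
Δθ = θ₂ − θ₁ = -16.5°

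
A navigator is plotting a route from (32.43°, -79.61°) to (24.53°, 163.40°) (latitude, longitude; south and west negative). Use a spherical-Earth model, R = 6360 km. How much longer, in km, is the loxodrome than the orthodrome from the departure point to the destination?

641 km

Great circle: cos σ = sin φ₁ sin φ₂ + cos φ₁ cos φ₂ cos Δλ,  σ = 1.6970 rad → d_gc = 10792.7 km
Rhumb line: Δψ = -0.1571, q = Δφ/Δψ = 0.8779, d_rh = R√(Δφ²+q²Δλ²) = 11434.0 km
Excess = 11434.0 − 10792.7 = 641.3 ≈ 641 km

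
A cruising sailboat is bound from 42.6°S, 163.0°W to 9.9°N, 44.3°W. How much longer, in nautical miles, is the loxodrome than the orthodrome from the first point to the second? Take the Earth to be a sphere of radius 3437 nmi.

Great circle: cos σ = sin φ₁ sin φ₂ + cos φ₁ cos φ₂ cos Δλ,  σ = 2.0540 rad → d_gc = 7059.5 nmi
Rhumb line: Δψ = +0.9970, q = Δφ/Δψ = 0.9191, d_rh = R√(Δφ²+q²Δλ²) = 7262.6 nmi
Excess = 7262.6 − 7059.5 = 203.1 ≈ 203 nmi

203 nmi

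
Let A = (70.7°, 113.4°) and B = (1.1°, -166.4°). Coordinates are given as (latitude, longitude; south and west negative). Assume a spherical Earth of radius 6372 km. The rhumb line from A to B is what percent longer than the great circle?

Great circle: σ = 1.4964 rad → d_gc = Rσ = 9534.8 km
Rhumb: Δφ = -1.2147, Δλ = +1.3998, Δψ = -1.7526, q = Δφ/Δψ = 0.6931 → d_rh = R√(Δφ²+q²Δλ²) = 9906.2 km
Excess = (9906.2 − 9534.8) / 9534.8 = 371.4 / 9534.8 = 3.90% ≈ 3.9%

3.9%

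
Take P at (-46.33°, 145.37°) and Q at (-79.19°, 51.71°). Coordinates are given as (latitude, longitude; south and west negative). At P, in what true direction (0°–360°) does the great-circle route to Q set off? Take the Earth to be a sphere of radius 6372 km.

N = sin Δλ·cos φ₂ = -0.1872;  D = cos φ₁ sin φ₂ − sin φ₁ cos φ₂ cos Δλ = -0.6869
initial course = atan2(N, D) = 195.24°

195.2°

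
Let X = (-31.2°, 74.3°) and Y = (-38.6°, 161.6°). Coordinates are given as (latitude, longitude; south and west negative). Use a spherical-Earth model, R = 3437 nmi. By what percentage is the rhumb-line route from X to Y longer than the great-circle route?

3.8%

Great circle: σ = 1.2082 rad → d_gc = Rσ = 4152.7 nmi
Rhumb: Δφ = -0.1292, Δλ = +1.5237, Δψ = -0.1577, q = Δφ/Δψ = 0.8190 → d_rh = R√(Δφ²+q²Δλ²) = 4312.0 nmi
Excess = (4312.0 − 4152.7) / 4152.7 = 159.3 / 4152.7 = 3.84% ≈ 3.8%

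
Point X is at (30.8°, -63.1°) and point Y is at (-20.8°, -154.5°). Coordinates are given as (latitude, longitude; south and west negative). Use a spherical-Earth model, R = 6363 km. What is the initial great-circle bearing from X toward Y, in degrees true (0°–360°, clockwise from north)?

θ = atan2( sin Δλ·cos φ₂ ,  cos φ₁ sin φ₂ − sin φ₁ cos φ₂ cos Δλ )
  = atan2(-0.9345, -0.2933) = 252.57°

252.6°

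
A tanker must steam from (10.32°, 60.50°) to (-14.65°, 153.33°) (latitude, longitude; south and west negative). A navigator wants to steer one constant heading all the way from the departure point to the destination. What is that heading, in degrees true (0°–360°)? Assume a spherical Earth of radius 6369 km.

Meridional parts: M(φ₁)=+0.1811, M(φ₂)=-0.2585 → ΔM = -0.4396;  Δλ = +1.6202 rad
tan C = Δλ / ΔM = -3.6854 → C = 105.18°

105.2°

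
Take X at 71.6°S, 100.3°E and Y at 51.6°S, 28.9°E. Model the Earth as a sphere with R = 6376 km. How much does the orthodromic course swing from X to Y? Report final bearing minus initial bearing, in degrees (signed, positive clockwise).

+65.4°

At departure: θ₁ = atan2(sin Δλ cos φ₂, cos φ₁ sin φ₂ − sin φ₁ cos φ₂ cos Δλ) = 264.24°
At arrival: θ₂ = atan2(sin Δλ cos φ₁, −cos φ₂ sin φ₁ + sin φ₂ cos φ₁ cos Δλ) = 329.63°
Δθ = θ₂ − θ₁ = +65.4°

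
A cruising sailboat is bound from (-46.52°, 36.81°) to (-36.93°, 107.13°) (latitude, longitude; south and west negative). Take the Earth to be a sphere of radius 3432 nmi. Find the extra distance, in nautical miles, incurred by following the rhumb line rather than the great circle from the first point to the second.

Great circle: cos σ = sin φ₁ sin φ₂ + cos φ₁ cos φ₂ cos Δλ,  σ = 0.9005 rad → d_gc = 3090.5 nmi
Rhumb line: Δψ = +0.2249, q = Δφ/Δψ = 0.7441, d_rh = R√(Δφ²+q²Δλ²) = 3186.4 nmi
Excess = 3186.4 − 3090.5 = 95.9 ≈ 96 nmi

96 nmi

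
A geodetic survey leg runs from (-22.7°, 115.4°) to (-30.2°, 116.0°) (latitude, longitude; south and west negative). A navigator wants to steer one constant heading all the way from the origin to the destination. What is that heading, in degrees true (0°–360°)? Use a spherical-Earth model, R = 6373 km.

175.9°

Δψ = ln[tan(π/4+φ₂/2)/tan(π/4+φ₁/2)] = -0.1464
Δλ = +0.0105 rad (taken the short way round)
course = atan2(Δλ, Δψ) = 175.91°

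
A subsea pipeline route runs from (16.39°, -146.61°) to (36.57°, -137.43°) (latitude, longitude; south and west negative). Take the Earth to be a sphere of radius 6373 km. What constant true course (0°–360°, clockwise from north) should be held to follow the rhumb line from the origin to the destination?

22.0°

Meridional parts: M(φ₁)=+0.2900, M(φ₂)=+0.6866 → ΔM = +0.3966;  Δλ = +0.1602 rad
tan C = Δλ / ΔM = +0.4040 → C = 22.00°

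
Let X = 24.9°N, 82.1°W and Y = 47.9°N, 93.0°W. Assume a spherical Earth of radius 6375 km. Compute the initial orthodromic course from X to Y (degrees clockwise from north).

342.2°

θ = atan2( sin Δλ·cos φ₂ ,  cos φ₁ sin φ₂ − sin φ₁ cos φ₂ cos Δλ )
  = atan2(-0.1268, +0.3958) = 342.24°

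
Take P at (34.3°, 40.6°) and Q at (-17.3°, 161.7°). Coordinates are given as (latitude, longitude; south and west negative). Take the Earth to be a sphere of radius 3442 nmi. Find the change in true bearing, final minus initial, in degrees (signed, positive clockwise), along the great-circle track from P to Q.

Initial bearing θ₁ = atan2(sin Δλ cos φ₂, cos φ₁ sin φ₂ − sin φ₁ cos φ₂ cos Δλ) = 87.74°
Final bearing θ₂ = (initial bearing from the destination back to the start) + 180° = 120.17°
Δθ = θ₂ − θ₁ = +32.4°

+32.4°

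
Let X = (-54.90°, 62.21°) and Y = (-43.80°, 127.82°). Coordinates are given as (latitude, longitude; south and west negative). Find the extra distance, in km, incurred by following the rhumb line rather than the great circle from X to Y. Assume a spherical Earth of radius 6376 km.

Great circle: cos σ = sin φ₁ sin φ₂ + cos φ₁ cos φ₂ cos Δλ,  σ = 0.7412 rad → d_gc = 4725.9 km
Rhumb line: Δψ = +0.2991, q = Δφ/Δψ = 0.6476, d_rh = R√(Δφ²+q²Δλ²) = 4887.2 km
Excess = 4887.2 − 4725.9 = 161.3 ≈ 161 km

161 km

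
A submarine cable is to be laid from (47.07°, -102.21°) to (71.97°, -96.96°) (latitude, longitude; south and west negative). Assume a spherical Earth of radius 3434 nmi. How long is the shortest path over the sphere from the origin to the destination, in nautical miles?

Haversine: a = sin²(Δφ/2)+cos φ₁ cos φ₂ sin²(Δλ/2) = 0.04692;  σ = 2·atan2(√a,√(1−a))
σ = 25.020° → d = Rσ = 3434·0.43668 = 1500 nmi

1500 nmi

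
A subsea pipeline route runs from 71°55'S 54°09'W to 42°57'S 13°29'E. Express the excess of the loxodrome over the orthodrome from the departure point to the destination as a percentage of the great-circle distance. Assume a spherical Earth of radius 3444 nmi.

Great circle: σ = 0.7464 rad → d_gc = Rσ = 2570.5 nmi
Rhumb: Δφ = +0.5056, Δλ = +1.1804, Δψ = +1.0064, q = Δφ/Δψ = 0.5024 → d_rh = R√(Δφ²+q²Δλ²) = 2683.7 nmi
Excess = (2683.7 − 2570.5) / 2570.5 = 113.2 / 2570.5 = 4.40% ≈ 4.4%

4.4%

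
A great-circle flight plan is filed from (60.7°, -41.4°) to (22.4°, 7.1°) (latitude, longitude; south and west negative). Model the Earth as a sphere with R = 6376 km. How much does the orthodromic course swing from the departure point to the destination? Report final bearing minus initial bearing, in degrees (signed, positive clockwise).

At departure: θ₁ = atan2(sin Δλ cos φ₂, cos φ₁ sin φ₂ − sin φ₁ cos φ₂ cos Δλ) = 116.67°
At arrival: θ₂ = atan2(sin Δλ cos φ₁, −cos φ₂ sin φ₁ + sin φ₂ cos φ₁ cos Δλ) = 151.77°
Δθ = θ₂ − θ₁ = +35.1°

+35.1°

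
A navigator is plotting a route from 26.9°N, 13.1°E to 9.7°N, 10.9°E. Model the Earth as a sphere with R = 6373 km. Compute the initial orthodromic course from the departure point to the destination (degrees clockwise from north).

187.3°

N = sin Δλ·cos φ₂ = -0.0378;  D = cos φ₁ sin φ₂ − sin φ₁ cos φ₂ cos Δλ = -0.2954
initial course = atan2(N, D) = 187.30°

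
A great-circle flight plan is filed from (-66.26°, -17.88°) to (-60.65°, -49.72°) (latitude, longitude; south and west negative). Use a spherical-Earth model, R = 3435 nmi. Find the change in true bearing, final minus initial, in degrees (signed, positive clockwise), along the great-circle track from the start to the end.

+28.7°

At departure: θ₁ = atan2(sin Δλ cos φ₂, cos φ₁ sin φ₂ − sin φ₁ cos φ₂ cos Δλ) = 276.67°
At arrival: θ₂ = atan2(sin Δλ cos φ₁, −cos φ₂ sin φ₁ + sin φ₂ cos φ₁ cos Δλ) = 305.33°
Δθ = θ₂ − θ₁ = +28.7°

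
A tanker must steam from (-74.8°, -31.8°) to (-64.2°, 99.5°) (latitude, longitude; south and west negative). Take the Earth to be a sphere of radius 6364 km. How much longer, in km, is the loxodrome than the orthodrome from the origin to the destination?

967 km

Great circle: cos σ = sin φ₁ sin φ₂ + cos φ₁ cos φ₂ cos Δλ,  σ = 0.6542 rad → d_gc = 4163.6 km
Rhumb line: Δψ = +0.5403, q = Δφ/Δψ = 0.3424, d_rh = R√(Δφ²+q²Δλ²) = 5130.7 km
Excess = 5130.7 − 4163.6 = 967.1 ≈ 967 km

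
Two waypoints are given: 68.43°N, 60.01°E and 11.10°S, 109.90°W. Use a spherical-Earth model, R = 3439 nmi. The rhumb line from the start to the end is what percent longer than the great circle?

22.7%

Great circle: σ = 2.1344 rad → d_gc = Rσ = 7340.1 nmi
Rhumb: Δφ = -1.3881, Δλ = -2.9655, Δψ = -1.8531, q = Δφ/Δψ = 0.7490 → d_rh = R√(Δφ²+q²Δλ²) = 9007.8 nmi
Excess = (9007.8 − 7340.1) / 7340.1 = 1667.7 / 7340.1 = 22.72% ≈ 22.7%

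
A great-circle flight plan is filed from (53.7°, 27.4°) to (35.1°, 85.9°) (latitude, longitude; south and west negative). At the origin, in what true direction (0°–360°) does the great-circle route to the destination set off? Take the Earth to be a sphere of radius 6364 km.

90.3°

N = sin Δλ·cos φ₂ = +0.6976;  D = cos φ₁ sin φ₂ − sin φ₁ cos φ₂ cos Δλ = -0.0041
initial course = atan2(N, D) = 90.34°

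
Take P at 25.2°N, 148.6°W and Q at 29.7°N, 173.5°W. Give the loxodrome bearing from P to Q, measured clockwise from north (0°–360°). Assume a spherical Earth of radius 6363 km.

Δψ = ln[tan(π/4+φ₂/2)/tan(π/4+φ₁/2)] = +0.0885
Δλ = -0.4346 rad (taken the short way round)
course = atan2(Δλ, Δψ) = 281.52°

281.5°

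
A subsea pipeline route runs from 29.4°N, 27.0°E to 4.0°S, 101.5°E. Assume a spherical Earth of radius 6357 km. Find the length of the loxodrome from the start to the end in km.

Rhumb course C = atan2(Δλ, Δψ) with Δψ = ln[tan(π/4+φ₂/2)/tan(π/4+φ₁/2)] = -0.6071, Δλ = +1.3003 → C = 115.03°
d = R·|Δφ| / |cos C| = 6357·0.58294 / 0.42307 = 8759 km

8759 km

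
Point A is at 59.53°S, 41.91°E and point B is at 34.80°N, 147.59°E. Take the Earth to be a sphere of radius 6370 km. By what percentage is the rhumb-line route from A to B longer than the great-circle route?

Great circle: σ = 2.2198 rad → d_gc = Rσ = 14140.4 km
Rhumb: Δφ = +1.6464, Δλ = +1.8445, Δψ = +1.9492, q = Δφ/Δψ = 0.8446 → d_rh = R√(Δφ²+q²Δλ²) = 14438.2 km
Excess = (14438.2 − 14140.4) / 14140.4 = 297.8 / 14140.4 = 2.11% ≈ 2.1%

2.1%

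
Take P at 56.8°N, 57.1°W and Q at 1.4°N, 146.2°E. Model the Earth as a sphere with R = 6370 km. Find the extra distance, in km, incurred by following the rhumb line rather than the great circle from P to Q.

2271 km

Great circle: cos σ = sin φ₁ sin φ₂ + cos φ₁ cos φ₂ cos Δλ,  σ = 2.0741 rad → d_gc = 13212.0 km
Rhumb line: Δψ = -1.1858, q = Δφ/Δψ = 0.8154, d_rh = R√(Δφ²+q²Δλ²) = 15482.9 km
Excess = 15482.9 − 13212.0 = 2270.9 ≈ 2271 km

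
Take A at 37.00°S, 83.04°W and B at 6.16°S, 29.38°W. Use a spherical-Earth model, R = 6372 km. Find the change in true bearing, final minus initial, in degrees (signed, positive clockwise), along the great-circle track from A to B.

-21.8°

Initial bearing θ₁ = atan2(sin Δλ cos φ₂, cos φ₁ sin φ₂ − sin φ₁ cos φ₂ cos Δλ) = 71.44°
Final bearing θ₂ = (initial bearing from the destination back to the start) + 180° = 49.60°
Δθ = θ₂ − θ₁ = -21.8°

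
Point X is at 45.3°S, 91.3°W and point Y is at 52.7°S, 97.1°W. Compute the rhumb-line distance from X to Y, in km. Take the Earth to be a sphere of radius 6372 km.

925 km

Rhumb course C = atan2(Δλ, Δψ) with Δψ = ln[tan(π/4+φ₂/2)/tan(π/4+φ₁/2)] = -0.1974, Δλ = -0.1012 → C = 207.15°
d = R·|Δφ| / |cos C| = 6372·0.12915 / 0.88979 = 925 km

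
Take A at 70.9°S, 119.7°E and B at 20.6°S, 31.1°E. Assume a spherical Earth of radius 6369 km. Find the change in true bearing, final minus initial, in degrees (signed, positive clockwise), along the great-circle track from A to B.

+75.4°

Initial bearing θ₁ = atan2(sin Δλ cos φ₂, cos φ₁ sin φ₂ − sin φ₁ cos φ₂ cos Δλ) = 264.29°
Final bearing θ₂ = (initial bearing from the destination back to the start) + 180° = 339.64°
Δθ = θ₂ − θ₁ = +75.4°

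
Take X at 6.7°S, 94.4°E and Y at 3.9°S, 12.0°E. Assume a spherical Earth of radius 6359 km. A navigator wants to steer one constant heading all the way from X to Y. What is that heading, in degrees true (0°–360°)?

272.0°

Δψ = ln[tan(π/4+φ₂/2)/tan(π/4+φ₁/2)] = +0.0491
Δλ = -1.4382 rad (taken the short way round)
course = atan2(Δλ, Δψ) = 271.95°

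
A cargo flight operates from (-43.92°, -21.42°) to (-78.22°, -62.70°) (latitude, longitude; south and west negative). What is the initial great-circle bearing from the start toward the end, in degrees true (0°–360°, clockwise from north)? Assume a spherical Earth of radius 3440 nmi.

192.7°

θ = atan2( sin Δλ·cos φ₂ ,  cos φ₁ sin φ₂ − sin φ₁ cos φ₂ cos Δλ )
  = atan2(-0.1347, -0.5987) = 192.68°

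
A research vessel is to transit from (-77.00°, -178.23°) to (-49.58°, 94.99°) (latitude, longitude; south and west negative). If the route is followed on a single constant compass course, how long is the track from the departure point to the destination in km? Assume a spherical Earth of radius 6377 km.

4985 km

Rhumb course C = atan2(Δλ, Δψ) with Δψ = ln[tan(π/4+φ₂/2)/tan(π/4+φ₁/2)] = +1.1728, Δλ = -1.5146 → C = 307.75°
d = R·|Δφ| / |cos C| = 6377·0.47857 / 0.61224 = 4985 km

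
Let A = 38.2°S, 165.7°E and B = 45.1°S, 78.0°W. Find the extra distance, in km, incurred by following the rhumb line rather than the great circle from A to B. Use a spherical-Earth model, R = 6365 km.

Great circle: cos σ = sin φ₁ sin φ₂ + cos φ₁ cos φ₂ cos Δλ,  σ = 1.3773 rad → d_gc = 8766.7 km
Rhumb line: Δψ = -0.1614, q = Δφ/Δψ = 0.7461, d_rh = R√(Δφ²+q²Δλ²) = 9669.3 km
Excess = 9669.3 − 8766.7 = 902.6 ≈ 903 km

903 km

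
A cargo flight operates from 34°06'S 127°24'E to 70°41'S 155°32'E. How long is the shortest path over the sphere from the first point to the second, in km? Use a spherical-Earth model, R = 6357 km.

cos σ = sin φ₁ sin φ₂ + cos φ₁ cos φ₂ cos Δλ
      = sin(-34.10°)sin(-70.68°) + cos(-34.10°)cos(-70.68°)cos(28.13°) = 0.7706
σ = 39.590° → d = Rσ = 6357·0.69097 = 4392 km

4392 km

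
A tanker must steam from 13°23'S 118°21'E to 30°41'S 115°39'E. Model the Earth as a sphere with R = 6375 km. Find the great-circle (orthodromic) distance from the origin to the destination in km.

1945 km

Haversine: a = sin²(Δφ/2)+cos φ₁ cos φ₂ sin²(Δλ/2) = 0.02308;  σ = 2·atan2(√a,√(1−a))
σ = 17.478° → d = Rσ = 6375·0.30505 = 1945 km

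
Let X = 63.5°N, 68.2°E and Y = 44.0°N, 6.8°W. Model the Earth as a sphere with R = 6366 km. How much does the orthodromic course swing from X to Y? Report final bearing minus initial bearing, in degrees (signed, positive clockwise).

At departure: θ₁ = atan2(sin Δλ cos φ₂, cos φ₁ sin φ₂ − sin φ₁ cos φ₂ cos Δλ) = 281.66°
At arrival: θ₂ = atan2(sin Δλ cos φ₁, −cos φ₂ sin φ₁ + sin φ₂ cos φ₁ cos Δλ) = 217.41°
Δθ = θ₂ − θ₁ = -64.2°

-64.2°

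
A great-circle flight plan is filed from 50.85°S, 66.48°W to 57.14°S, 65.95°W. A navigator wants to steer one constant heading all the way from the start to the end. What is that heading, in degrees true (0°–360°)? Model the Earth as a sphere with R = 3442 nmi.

177.2°

Δψ = ln[tan(π/4+φ₂/2)/tan(π/4+φ₁/2)] = -0.1872
Δλ = +0.0093 rad (taken the short way round)
course = atan2(Δλ, Δψ) = 177.17°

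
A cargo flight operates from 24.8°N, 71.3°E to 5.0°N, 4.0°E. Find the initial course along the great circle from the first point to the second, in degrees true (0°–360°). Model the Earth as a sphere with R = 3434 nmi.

264.9°

θ = atan2( sin Δλ·cos φ₂ ,  cos φ₁ sin φ₂ − sin φ₁ cos φ₂ cos Δλ )
  = atan2(-0.9190, -0.0821) = 264.89°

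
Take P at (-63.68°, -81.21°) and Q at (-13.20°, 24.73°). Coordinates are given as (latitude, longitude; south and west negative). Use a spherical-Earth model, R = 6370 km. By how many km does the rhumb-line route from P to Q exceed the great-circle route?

729 km

Great circle: cos σ = sin φ₁ sin φ₂ + cos φ₁ cos φ₂ cos Δλ,  σ = 1.4846 rad → d_gc = 9456.7 km
Rhumb line: Δψ = +1.2208, q = Δφ/Δψ = 0.7217, d_rh = R√(Δφ²+q²Δλ²) = 10185.9 km
Excess = 10185.9 − 9456.7 = 729.2 ≈ 729 km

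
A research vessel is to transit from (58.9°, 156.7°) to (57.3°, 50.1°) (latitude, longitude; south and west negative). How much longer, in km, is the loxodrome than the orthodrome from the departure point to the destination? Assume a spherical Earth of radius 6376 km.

Great circle: cos σ = sin φ₁ sin φ₂ + cos φ₁ cos φ₂ cos Δλ,  σ = 0.8752 rad → d_gc = 5580.3 km
Rhumb line: Δψ = -0.0529, q = Δφ/Δψ = 0.5283, d_rh = R√(Δφ²+q²Δλ²) = 6270.0 km
Excess = 6270.0 − 5580.3 = 689.7 ≈ 690 km

690 km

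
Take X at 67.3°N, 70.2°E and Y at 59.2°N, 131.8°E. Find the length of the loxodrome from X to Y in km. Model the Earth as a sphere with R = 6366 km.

3187 km

Δψ = ln[tan(π/4+φ₂/2)/tan(π/4+φ₁/2)] = -0.3164;  Δφ = -0.1414 rad,  Δλ = +1.0751 rad
q = Δφ/Δψ = 0.4468
d = R·√(Δφ² + q²Δλ²) = 6366·0.50069 = 3187 km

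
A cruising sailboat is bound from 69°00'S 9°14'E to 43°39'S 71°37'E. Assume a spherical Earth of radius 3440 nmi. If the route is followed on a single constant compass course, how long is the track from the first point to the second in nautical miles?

Rhumb course C = atan2(Δλ, Δψ) with Δψ = ln[tan(π/4+φ₂/2)/tan(π/4+φ₁/2)] = +0.8371, Δλ = +1.0888 → C = 52.44°
d = R·|Δφ| / |cos C| = 3440·0.44244 / 0.60953 = 2497 nmi

2497 nmi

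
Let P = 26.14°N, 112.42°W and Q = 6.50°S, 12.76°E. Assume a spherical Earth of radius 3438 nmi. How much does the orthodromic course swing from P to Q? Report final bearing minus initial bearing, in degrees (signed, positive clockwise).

At departure: θ₁ = atan2(sin Δλ cos φ₂, cos φ₁ sin φ₂ − sin φ₁ cos φ₂ cos Δλ) = 79.50°
At arrival: θ₂ = atan2(sin Δλ cos φ₁, −cos φ₂ sin φ₁ + sin φ₂ cos φ₁ cos Δλ) = 117.33°
Δθ = θ₂ − θ₁ = +37.8°

+37.8°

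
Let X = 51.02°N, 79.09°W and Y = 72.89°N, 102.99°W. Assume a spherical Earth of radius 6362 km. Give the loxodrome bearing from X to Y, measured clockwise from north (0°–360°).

Meridional parts: M(φ₁)=+1.0387, M(φ₂)=+1.8942 → ΔM = +0.8556;  Δλ = -0.4171 rad
tan C = Δλ / ΔM = -0.4876 → C = 334.01°

334.0°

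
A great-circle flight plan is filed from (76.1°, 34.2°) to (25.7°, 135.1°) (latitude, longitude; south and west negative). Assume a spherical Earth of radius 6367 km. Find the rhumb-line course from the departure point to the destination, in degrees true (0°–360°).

133.0°

Meridional parts: M(φ₁)=+2.1046, M(φ₂)=+0.4644 → ΔM = -1.6402;  Δλ = +1.7610 rad
tan C = Δλ / ΔM = -1.0737 → C = 132.96°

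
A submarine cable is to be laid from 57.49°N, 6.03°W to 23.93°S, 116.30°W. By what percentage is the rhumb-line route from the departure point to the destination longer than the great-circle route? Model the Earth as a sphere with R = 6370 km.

3.1%

Great circle: σ = 2.1086 rad → d_gc = Rσ = 13431.8 km
Rhumb: Δφ = -1.4210, Δλ = -1.9246, Δψ = -1.6628, q = Δφ/Δψ = 0.8546 → d_rh = R√(Δφ²+q²Δλ²) = 13845.8 km
Excess = (13845.8 − 13431.8) / 13431.8 = 414.0 / 13431.8 = 3.08% ≈ 3.1%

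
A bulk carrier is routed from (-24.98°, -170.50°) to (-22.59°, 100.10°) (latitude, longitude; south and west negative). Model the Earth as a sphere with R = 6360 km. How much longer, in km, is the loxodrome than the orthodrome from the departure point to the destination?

186 km

Great circle: cos σ = sin φ₁ sin φ₂ + cos φ₁ cos φ₂ cos Δλ,  σ = 1.3990 rad → d_gc = 8897.4 km
Rhumb line: Δψ = +0.0456, q = Δφ/Δψ = 0.9150, d_rh = R√(Δφ²+q²Δλ²) = 9083.8 km
Excess = 9083.8 − 8897.4 = 186.4 ≈ 186 km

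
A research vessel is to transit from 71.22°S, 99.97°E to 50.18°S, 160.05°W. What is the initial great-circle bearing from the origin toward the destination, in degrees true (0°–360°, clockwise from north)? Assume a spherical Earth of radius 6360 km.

θ = atan2( sin Δλ·cos φ₂ ,  cos φ₁ sin φ₂ − sin φ₁ cos φ₂ cos Δλ )
  = atan2(+0.6307, -0.3523) = 119.19°

119.2°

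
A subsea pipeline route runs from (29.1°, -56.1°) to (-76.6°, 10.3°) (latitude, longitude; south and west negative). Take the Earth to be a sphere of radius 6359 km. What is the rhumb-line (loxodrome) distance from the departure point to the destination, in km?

Rhumb course C = atan2(Δλ, Δψ) with Δψ = ln[tan(π/4+φ₂/2)/tan(π/4+φ₁/2)] = -2.6728, Δλ = +1.1589 → C = 156.56°
d = R·|Δφ| / |cos C| = 6359·1.84481 / 0.91747 = 12786 km

12786 km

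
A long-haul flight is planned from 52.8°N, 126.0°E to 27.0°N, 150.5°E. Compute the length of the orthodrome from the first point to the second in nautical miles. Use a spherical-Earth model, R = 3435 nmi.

cos σ = sin φ₁ sin φ₂ + cos φ₁ cos φ₂ cos Δλ
      = sin(52.80°)sin(27.00°) + cos(52.80°)cos(27.00°)cos(24.50°) = 0.8518
σ = 31.590° → d = Rσ = 3435·0.55136 = 1894 nmi

1894 nmi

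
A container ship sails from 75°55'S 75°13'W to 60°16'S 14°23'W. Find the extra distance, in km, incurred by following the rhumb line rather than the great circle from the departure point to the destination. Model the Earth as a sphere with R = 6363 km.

119 km

Great circle: cos σ = sin φ₁ sin φ₂ + cos φ₁ cos φ₂ cos Δλ,  σ = 0.4486 rad → d_gc = 2854.4 km
Rhumb line: Δψ = +0.7650, q = Δφ/Δψ = 0.3570, d_rh = R√(Δφ²+q²Δλ²) = 2973.0 km
Excess = 2973.0 − 2854.4 = 118.6 ≈ 119 km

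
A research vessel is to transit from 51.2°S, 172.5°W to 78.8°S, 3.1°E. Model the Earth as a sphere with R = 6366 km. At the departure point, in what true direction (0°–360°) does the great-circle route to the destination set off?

θ = atan2( sin Δλ·cos φ₂ ,  cos φ₁ sin φ₂ − sin φ₁ cos φ₂ cos Δλ )
  = atan2(+0.0149, -0.7656) = 178.88°

178.9°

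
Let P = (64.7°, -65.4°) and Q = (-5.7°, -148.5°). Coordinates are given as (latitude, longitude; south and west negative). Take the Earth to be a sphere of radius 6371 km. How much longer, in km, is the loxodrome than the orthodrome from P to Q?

Great circle: cos σ = sin φ₁ sin φ₂ + cos φ₁ cos φ₂ cos Δλ,  σ = 1.6095 rad → d_gc = 10254.2 km
Rhumb line: Δψ = -1.5938, q = Δφ/Δψ = 0.7709, d_rh = R√(Δφ²+q²Δλ²) = 10584.3 km
Excess = 10584.3 − 10254.2 = 330.1 ≈ 330 km

330 km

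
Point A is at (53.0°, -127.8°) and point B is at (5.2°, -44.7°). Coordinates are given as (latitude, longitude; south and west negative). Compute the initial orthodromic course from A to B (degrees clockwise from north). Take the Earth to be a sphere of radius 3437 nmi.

92.4°

θ = atan2( sin Δλ·cos φ₂ ,  cos φ₁ sin φ₂ − sin φ₁ cos φ₂ cos Δλ )
  = atan2(+0.9887, -0.0410) = 92.38°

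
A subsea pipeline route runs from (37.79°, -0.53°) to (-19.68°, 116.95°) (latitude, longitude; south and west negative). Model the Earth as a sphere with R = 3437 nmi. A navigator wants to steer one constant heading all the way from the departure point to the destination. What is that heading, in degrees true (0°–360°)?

117.4°

Meridional parts: M(φ₁)=+0.7133, M(φ₂)=-0.3504 → ΔM = -1.0638;  Δλ = +2.0504 rad
tan C = Δλ / ΔM = -1.9275 → C = 117.42°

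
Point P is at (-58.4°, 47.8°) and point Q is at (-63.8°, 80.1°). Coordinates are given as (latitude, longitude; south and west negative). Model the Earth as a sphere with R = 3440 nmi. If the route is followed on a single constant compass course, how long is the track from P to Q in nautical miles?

Δψ = ln[tan(π/4+φ₂/2)/tan(π/4+φ₁/2)] = -0.1956;  Δφ = -0.0942 rad,  Δλ = +0.5637 rad
q = Δφ/Δψ = 0.4819
d = R·√(Δφ² + q²Δλ²) = 3440·0.28757 = 989 nmi

989 nmi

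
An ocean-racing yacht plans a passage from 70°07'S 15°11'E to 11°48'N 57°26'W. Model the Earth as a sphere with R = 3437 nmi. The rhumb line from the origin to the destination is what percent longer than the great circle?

Great circle: σ = 1.6638 rad → d_gc = Rσ = 5718.4 nmi
Rhumb: Δφ = +1.4297, Δλ = -1.2674, Δψ = +1.9488, q = Δφ/Δψ = 0.7336 → d_rh = R√(Δφ²+q²Δλ²) = 5861.7 nmi
Excess = (5861.7 − 5718.4) / 5718.4 = 143.3 / 5718.4 = 2.51% ≈ 2.5%

2.5%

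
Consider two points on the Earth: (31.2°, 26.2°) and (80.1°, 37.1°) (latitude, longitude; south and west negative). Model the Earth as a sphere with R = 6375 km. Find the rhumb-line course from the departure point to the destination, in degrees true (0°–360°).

5.8°

Δψ = ln[tan(π/4+φ₂/2)/tan(π/4+φ₁/2)] = +1.8727
Δλ = +0.1902 rad (taken the short way round)
course = atan2(Δλ, Δψ) = 5.80°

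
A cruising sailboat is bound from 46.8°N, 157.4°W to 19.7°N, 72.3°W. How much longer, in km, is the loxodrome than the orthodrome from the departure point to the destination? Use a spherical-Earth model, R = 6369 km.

Great circle: cos σ = sin φ₁ sin φ₂ + cos φ₁ cos φ₂ cos Δλ,  σ = 1.2653 rad → d_gc = 8058.6 km
Rhumb line: Δψ = -0.5757, q = Δφ/Δψ = 0.8216, d_rh = R√(Δφ²+q²Δλ²) = 8335.2 km
Excess = 8335.2 − 8058.6 = 276.6 ≈ 277 km

277 km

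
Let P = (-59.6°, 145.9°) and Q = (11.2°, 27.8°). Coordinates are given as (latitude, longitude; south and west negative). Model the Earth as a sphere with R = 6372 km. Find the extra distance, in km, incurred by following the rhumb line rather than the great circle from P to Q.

742 km

Great circle: cos σ = sin φ₁ sin φ₂ + cos φ₁ cos φ₂ cos Δλ,  σ = 1.9838 rad → d_gc = 12640.6 km
Rhumb line: Δψ = +1.4998, q = Δφ/Δψ = 0.8239, d_rh = R√(Δφ²+q²Δλ²) = 13382.7 km
Excess = 13382.7 − 12640.6 = 742.1 ≈ 742 km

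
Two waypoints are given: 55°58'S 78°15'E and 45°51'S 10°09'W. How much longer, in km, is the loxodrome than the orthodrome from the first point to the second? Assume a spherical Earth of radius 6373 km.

Great circle: cos σ = sin φ₁ sin φ₂ + cos φ₁ cos φ₂ cos Δλ,  σ = 0.9204 rad → d_gc = 5865.7 km
Rhumb line: Δψ = +0.2815, q = Δφ/Δψ = 0.6272, d_rh = R√(Δφ²+q²Δλ²) = 6269.3 km
Excess = 6269.3 − 5865.7 = 403.6 ≈ 404 km

404 km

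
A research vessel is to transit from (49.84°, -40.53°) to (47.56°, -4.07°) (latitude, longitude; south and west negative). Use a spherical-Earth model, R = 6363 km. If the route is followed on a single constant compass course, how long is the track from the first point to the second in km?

2684 km

Δψ = ln[tan(π/4+φ₂/2)/tan(π/4+φ₁/2)] = -0.0603;  Δφ = -0.0398 rad,  Δλ = +0.6363 rad
q = Δφ/Δψ = 0.6598
d = R·√(Δφ² + q²Δλ²) = 6363·0.42177 = 2684 km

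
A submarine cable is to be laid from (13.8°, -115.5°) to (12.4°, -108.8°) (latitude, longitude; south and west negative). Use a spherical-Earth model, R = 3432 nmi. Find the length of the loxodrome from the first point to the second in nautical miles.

400 nmi

Rhumb course C = atan2(Δλ, Δψ) with Δψ = ln[tan(π/4+φ₂/2)/tan(π/4+φ₁/2)] = -0.0251, Δλ = +0.1169 → C = 102.11°
d = R·|Δφ| / |cos C| = 3432·0.02443 / 0.20977 = 400 nmi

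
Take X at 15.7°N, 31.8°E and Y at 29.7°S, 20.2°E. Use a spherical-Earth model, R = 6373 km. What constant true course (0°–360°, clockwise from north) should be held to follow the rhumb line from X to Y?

Meridional parts: M(φ₁)=+0.2775, M(φ₂)=-0.5433 → ΔM = -0.8208;  Δλ = -0.2025 rad
tan C = Δλ / ΔM = +0.2467 → C = 193.86°

193.9°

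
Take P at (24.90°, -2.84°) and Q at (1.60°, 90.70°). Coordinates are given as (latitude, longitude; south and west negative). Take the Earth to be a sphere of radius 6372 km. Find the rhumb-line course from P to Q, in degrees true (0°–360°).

104.5°

Meridional parts: M(φ₁)=+0.4490, M(φ₂)=+0.0279 → ΔM = -0.4210;  Δλ = +1.6326 rad
tan C = Δλ / ΔM = -3.8777 → C = 104.46°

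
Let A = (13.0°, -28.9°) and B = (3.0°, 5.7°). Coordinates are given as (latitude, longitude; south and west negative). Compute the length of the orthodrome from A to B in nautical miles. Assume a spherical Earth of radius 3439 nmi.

2139 nmi

cos σ = sin φ₁ sin φ₂ + cos φ₁ cos φ₂ cos Δλ
      = sin(13.00°)sin(3.00°) + cos(13.00°)cos(3.00°)cos(34.60°) = 0.8127
σ = 35.638° → d = Rσ = 3439·0.62200 = 2139 nmi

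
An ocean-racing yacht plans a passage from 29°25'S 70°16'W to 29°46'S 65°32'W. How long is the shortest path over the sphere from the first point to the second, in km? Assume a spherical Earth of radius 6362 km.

459 km

Haversine: a = sin²(Δφ/2)+cos φ₁ cos φ₂ sin²(Δλ/2) = 0.00130;  σ = 2·atan2(√a,√(1−a))
σ = 4.131° → d = Rσ = 6362·0.07209 = 459 km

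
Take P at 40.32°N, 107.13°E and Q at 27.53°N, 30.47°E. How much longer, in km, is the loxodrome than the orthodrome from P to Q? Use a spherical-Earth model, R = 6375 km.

Great circle: cos σ = sin φ₁ sin φ₂ + cos φ₁ cos φ₂ cos Δλ,  σ = 1.0983 rad → d_gc = 7001.9 km
Rhumb line: Δψ = -0.2701, q = Δφ/Δψ = 0.8265, d_rh = R√(Δφ²+q²Δλ²) = 7191.7 km
Excess = 7191.7 − 7001.9 = 189.8 ≈ 190 km

190 km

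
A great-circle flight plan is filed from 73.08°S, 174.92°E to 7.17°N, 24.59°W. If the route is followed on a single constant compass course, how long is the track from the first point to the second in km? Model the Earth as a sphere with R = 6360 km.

Δψ = ln[tan(π/4+φ₂/2)/tan(π/4+φ₁/2)] = +2.0310;  Δφ = +1.4006 rad,  Δλ = +2.8011 rad
q = Δφ/Δψ = 0.6896
d = R·√(Δφ² + q²Δλ²) = 6360·2.38601 = 15175 km

15175 km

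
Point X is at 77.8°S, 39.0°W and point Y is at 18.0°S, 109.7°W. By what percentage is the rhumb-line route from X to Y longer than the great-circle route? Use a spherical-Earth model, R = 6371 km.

4.0%

Great circle: σ = 1.1934 rad → d_gc = Rσ = 7603.4 km
Rhumb: Δφ = +1.0437, Δλ = -1.2339, Δψ = +1.9167, q = Δφ/Δψ = 0.5445 → d_rh = R√(Δφ²+q²Δλ²) = 7908.3 km
Excess = (7908.3 − 7603.4) / 7603.4 = 304.9 / 7603.4 = 4.01% ≈ 4.0%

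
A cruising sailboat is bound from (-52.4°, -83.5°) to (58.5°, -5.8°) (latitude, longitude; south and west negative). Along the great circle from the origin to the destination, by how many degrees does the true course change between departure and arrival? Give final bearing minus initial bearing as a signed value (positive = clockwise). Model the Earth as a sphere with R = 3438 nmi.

+8.6°

Initial bearing θ₁ = atan2(sin Δλ cos φ₂, cos φ₁ sin φ₂ − sin φ₁ cos φ₂ cos Δλ) = 40.00°
Final bearing θ₂ = (initial bearing from the destination back to the start) + 180° = 48.64°
Δθ = θ₂ − θ₁ = +8.6°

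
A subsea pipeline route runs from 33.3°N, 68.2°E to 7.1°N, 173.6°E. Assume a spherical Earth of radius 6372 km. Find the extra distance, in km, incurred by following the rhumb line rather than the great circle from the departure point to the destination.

Great circle: cos σ = sin φ₁ sin φ₂ + cos φ₁ cos φ₂ cos Δλ,  σ = 1.7238 rad → d_gc = 10983.95 km
Rhumb line: Δψ = -0.4927, q = Δφ/Δψ = 0.9280, d_rh = R√(Δφ²+q²Δλ²) = 11261.51 km
Excess = 11261.51 − 10983.95 = 277.56 ≈ 278 km

278 km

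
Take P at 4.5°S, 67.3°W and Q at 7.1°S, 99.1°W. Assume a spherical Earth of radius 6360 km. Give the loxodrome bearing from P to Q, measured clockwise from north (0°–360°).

Δψ = ln[tan(π/4+φ₂/2)/tan(π/4+φ₁/2)] = -0.0456
Δλ = -0.5550 rad (taken the short way round)
course = atan2(Δλ, Δψ) = 265.30°

265.3°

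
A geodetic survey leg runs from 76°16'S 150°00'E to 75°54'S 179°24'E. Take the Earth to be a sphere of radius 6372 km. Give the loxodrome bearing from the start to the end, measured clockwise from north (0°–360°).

87.0°

Meridional parts: M(φ₁)=-2.1167, M(φ₂)=-2.0901 → ΔM = +0.0266;  Δλ = +0.5131 rad
tan C = Δλ / ΔM = +19.2835 → C = 87.03°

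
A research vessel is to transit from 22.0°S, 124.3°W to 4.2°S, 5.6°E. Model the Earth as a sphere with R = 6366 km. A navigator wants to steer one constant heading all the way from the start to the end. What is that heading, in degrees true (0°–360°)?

Meridional parts: M(φ₁)=-0.3938, M(φ₂)=-0.0734 → ΔM = +0.3204;  Δλ = +2.2672 rad
tan C = Δλ / ΔM = +7.0761 → C = 81.96°

82.0°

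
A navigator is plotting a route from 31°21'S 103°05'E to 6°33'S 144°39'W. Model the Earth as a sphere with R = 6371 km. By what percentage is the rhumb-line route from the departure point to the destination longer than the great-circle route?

Great circle: σ = 1.8360 rad → d_gc = Rσ = 11697.4 km
Rhumb: Δφ = +0.4328, Δλ = +1.9594, Δψ = +0.4621, q = Δφ/Δψ = 0.9366 → d_rh = R√(Δφ²+q²Δλ²) = 12013.0 km
Excess = (12013.0 − 11697.4) / 11697.4 = 315.6 / 11697.4 = 2.70% ≈ 2.7%

2.7%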